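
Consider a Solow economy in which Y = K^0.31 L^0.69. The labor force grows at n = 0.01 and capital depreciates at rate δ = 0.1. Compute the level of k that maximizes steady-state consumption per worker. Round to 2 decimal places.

k_gold ≈ 4.49

The effective depreciation rate is n + δ = 0.01 + 0.1 = 0.11.
Golden rule sets MPK = n+δ: 0.31·k^(0.31−1) = 0.11, so k_gold = (0.31/0.11)^(1/0.69) ≈ 4.4888.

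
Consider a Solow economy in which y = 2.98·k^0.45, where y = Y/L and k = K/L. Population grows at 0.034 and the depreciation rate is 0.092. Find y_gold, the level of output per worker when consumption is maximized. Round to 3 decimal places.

y_gold ≈ 20.632

Capital per worker breaks even when investment replaces (n + δ)·k; here n + δ = 0.126.
Setting f'(k) = n+δ gives 0.45·2.98·k^(0.45−1) = 0.126, hence k_gold = (0.45·2.98/0.126)^(1/0.55) ≈ 73.6849.
Output: y_gold = 2.98·k_gold^0.45 = 2.98·73.6849^0.45 ≈ 20.6318.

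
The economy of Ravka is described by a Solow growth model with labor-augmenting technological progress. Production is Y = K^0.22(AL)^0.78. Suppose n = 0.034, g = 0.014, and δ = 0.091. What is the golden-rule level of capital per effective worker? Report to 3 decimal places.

Capital per effective worker breaks even when investment replaces (n + g + δ)·k; here n + g + δ = 0.139.
Setting f'(k) = n+g+δ gives 0.22·k^(0.22−1) = 0.139, hence k_gold = (0.22/0.139)^(1/0.78) ≈ 1.8016.

k_gold ≈ 1.802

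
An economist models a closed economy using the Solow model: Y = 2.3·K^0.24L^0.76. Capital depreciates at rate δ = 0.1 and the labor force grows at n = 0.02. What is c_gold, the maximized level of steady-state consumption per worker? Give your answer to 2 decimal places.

Capital per worker breaks even when investment replaces (n + δ)·k; here n + δ = 0.12.
At the golden rule the marginal product of capital equals n+δ: 0.24·2.3·k^(0.24−1) = 0.12. Solving, k_gold = (0.24·2.3/0.12)^(1/0.76) ≈ 7.4482.
y_gold = 2.3·7.4482^0.24 ≈ 3.7241.
c_gold = y_gold − (n+δ)·k_gold = 3.7241 − 0.12·7.4482 ≈ 2.8303.

c_gold ≈ 2.83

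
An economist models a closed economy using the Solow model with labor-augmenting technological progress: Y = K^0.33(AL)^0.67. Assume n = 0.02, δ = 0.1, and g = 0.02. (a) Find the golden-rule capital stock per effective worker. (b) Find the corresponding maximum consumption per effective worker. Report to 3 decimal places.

Capital per effective worker breaks even when investment replaces (n + g + δ)·k; here n + g + δ = 0.14.
Maximizing c = f(k) − (n+g+δ)·k gives f'(k) = n+g+δ, i.e. 0.33·k^(0.33−1) = 0.14, so k_gold = (0.33/0.14)^(1/0.67) ≈ 3.5958.
y_gold = 3.5958^0.33 ≈ 1.5255; c_gold = y_gold − 0.14·k_gold ≈ 1.0221.

(a) k_gold ≈ 3.596; (b) c_gold ≈ 1.022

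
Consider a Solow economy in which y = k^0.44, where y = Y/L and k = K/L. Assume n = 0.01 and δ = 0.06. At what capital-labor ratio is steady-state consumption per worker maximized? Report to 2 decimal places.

n + δ = 0.01 + 0.06 = 0.07.
Setting f'(k) = n+δ gives 0.44·k^(0.44−1) = 0.07, hence k_gold = (0.44/0.07)^(1/0.56) ≈ 26.6461.

k_gold ≈ 26.65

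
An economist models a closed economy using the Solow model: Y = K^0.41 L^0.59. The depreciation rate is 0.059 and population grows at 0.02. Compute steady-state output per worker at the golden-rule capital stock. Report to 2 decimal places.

n + δ = 0.02 + 0.059 = 0.079.
At the golden rule the marginal product of capital equals n+δ: 0.41·k^(0.41−1) = 0.079. Solving, k_gold = (0.41/0.079)^(1/0.59) ≈ 16.2978.
Output: y_gold = k_gold^0.41 = 16.2978^0.41 ≈ 3.1403.

y_gold ≈ 3.14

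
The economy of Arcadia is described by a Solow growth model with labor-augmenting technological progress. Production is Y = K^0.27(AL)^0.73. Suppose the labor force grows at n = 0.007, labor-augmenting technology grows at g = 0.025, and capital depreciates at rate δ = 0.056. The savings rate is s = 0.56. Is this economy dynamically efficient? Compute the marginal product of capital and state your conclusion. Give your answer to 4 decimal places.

dynamically inefficient; MPK ≈ 0.0424

The effective depreciation rate is n + g + δ = 0.007 + 0.025 + 0.056 = 0.088.
Steady-state k*: s·k^0.27 = 0.088·k gives k* = (0.56/0.088)^(1/0.73) ≈ 12.6173.
MPK = 0.27·12.6173^(-0.73) ≈ 0.0424.
MPK < n+g+δ = 0.088, so the economy is dynamically inefficient (over-saving).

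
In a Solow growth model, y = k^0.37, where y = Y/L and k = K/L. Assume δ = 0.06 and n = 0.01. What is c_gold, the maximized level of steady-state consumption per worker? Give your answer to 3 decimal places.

c_gold ≈ 1.675

The effective depreciation rate is n + δ = 0.01 + 0.06 = 0.07.
Setting f'(k) = n+δ gives 0.37·k^(0.37−1) = 0.07, hence k_gold = (0.37/0.07)^(1/0.63) ≈ 14.0535.
y_gold = 14.0535^0.37 ≈ 2.6588.
c_gold = y_gold − (n+δ)·k_gold = 2.6588 − 0.07·14.0535 ≈ 1.6750.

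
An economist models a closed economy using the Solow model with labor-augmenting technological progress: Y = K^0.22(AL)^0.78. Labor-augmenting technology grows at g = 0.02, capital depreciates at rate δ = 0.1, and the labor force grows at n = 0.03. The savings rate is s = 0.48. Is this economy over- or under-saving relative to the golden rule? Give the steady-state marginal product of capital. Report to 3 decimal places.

n + g + δ = 0.03 + 0.02 + 0.1 = 0.15.
Steady-state k*: s·k^0.22 = 0.15·k gives k* = (0.48/0.15)^(1/0.78) ≈ 4.4425.
MPK = 0.22·4.4425^(-0.78) ≈ 0.0688.
MPK < n+g+δ = 0.15, so the economy is dynamically inefficient (over-saving).

over-saving; MPK ≈ 0.069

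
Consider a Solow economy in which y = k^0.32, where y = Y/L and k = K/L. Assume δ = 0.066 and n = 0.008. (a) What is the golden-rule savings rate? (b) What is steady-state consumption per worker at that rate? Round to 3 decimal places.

The effective depreciation rate is n + δ = 0.008 + 0.066 = 0.074.
For Cobb-Douglas, s_gold equals capital's share: s_gold = 0.32.
Maximizing c = f(k) − (n+δ)·k gives f'(k) = n+δ, i.e. 0.32·k^(0.32−1) = 0.074, so k_gold = (0.32/0.074)^(1/0.68) ≈ 8.6134.
y_gold = 8.6134^0.32 ≈ 1.9918; c_gold = (1−0.32)·y_gold ≈ 1.3545.

(a) s_gold = 0.320; (b) c_gold ≈ 1.354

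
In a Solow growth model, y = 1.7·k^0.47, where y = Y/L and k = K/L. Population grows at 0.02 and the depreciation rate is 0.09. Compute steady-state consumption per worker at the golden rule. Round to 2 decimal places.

c_gold ≈ 5.23

Capital per worker breaks even when investment replaces (n + δ)·k; here n + δ = 0.11.
Setting f'(k) = n+δ gives 0.47·1.7·k^(0.47−1) = 0.11, hence k_gold = (0.47·1.7/0.11)^(1/0.53) ≈ 42.1521.
y_gold = 1.7·42.1521^0.47 ≈ 9.8654.
c_gold = y_gold − (n+δ)·k_gold = 9.8654 − 0.11·42.1521 ≈ 5.2287.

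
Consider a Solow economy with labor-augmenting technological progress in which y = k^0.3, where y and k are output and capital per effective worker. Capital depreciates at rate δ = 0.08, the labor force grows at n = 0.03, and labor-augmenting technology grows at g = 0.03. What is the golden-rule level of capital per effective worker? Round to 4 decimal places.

k_gold ≈ 2.9706

n + g + δ = 0.03 + 0.03 + 0.08 = 0.14.
Setting f'(k) = n+g+δ gives 0.3·k^(0.3−1) = 0.14, hence k_gold = (0.3/0.14)^(1/0.7) ≈ 2.9706.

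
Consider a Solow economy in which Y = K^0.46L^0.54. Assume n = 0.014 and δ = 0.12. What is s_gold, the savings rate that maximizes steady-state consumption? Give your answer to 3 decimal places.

s_gold = 0.460

The effective depreciation rate is n + δ = 0.014 + 0.12 = 0.134.
At the golden rule MPK = n+δ, and in any Cobb-Douglas steady state s = (n+δ)·k/y = MPK·k/y = capital's share 0.46.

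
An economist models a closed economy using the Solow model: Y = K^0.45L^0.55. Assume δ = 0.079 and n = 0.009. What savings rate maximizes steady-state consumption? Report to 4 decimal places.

s_gold = 0.4500

Capital per worker breaks even when investment replaces (n + δ)·k; here n + δ = 0.088.
At the golden rule MPK = n+δ, and in any Cobb-Douglas steady state s = (n+δ)·k/y = MPK·k/y = capital's share 0.45.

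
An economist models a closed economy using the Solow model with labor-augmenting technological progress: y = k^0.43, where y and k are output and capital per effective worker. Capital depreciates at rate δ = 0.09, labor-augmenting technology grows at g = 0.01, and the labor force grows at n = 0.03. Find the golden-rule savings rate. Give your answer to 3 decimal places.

s_gold = 0.430

Break-even investment rate: n + g + δ = 0.03 + 0.01 + 0.09 = 0.13.
At the golden rule MPK = n+g+δ, and in any Cobb-Douglas steady state s = (n+g+δ)·k/y = MPK·k/y = capital's share 0.43.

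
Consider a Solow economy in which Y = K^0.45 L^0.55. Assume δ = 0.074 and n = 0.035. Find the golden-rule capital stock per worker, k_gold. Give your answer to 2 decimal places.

Break-even investment rate: n + δ = 0.035 + 0.074 = 0.109.
Golden rule sets MPK = n+δ: 0.45·k^(0.45−1) = 0.109, so k_gold = (0.45/0.109)^(1/0.55) ≈ 13.1708.

k_gold ≈ 13.17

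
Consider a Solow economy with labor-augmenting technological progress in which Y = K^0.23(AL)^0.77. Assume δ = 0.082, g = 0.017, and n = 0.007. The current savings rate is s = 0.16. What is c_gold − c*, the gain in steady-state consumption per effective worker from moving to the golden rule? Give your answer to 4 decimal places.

The effective depreciation rate is n + g + δ = 0.007 + 0.017 + 0.082 = 0.106.
Current steady state (s = 0.16): k* = (0.16/0.106)^(1/0.77) ≈ 1.7070, y* = 1.7070^0.23 ≈ 1.1309, c* = (1−0.16)·1.1309 ≈ 0.9499.
At the golden rule the marginal product of capital equals n+g+δ: 0.23·k^(0.23−1) = 0.106. Solving, k_gold = (0.23/0.106)^(1/0.77) ≈ 2.7347.
y_gold = 2.7347^0.23 ≈ 1.2603, c_gold = y_gold − 0.106·k_gold ≈ 0.9705.
Gain: Δc = 0.9705 − 0.9499 ≈ 0.0205.

Δc ≈ 0.0205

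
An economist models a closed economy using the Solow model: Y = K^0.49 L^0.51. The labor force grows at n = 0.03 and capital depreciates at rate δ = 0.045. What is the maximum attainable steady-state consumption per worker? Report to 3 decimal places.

Break-even investment rate: n + δ = 0.03 + 0.045 = 0.075.
Maximizing c = f(k) − (n+δ)·k gives f'(k) = n+δ, i.e. 0.49·k^(0.49−1) = 0.075, so k_gold = (0.49/0.075)^(1/0.51) ≈ 39.6555.
y_gold = 39.6555^0.49 ≈ 6.0697.
c_gold = y_gold − (n+δ)·k_gold = 6.0697 − 0.075·39.6555 ≈ 3.0956.

c_gold ≈ 3.096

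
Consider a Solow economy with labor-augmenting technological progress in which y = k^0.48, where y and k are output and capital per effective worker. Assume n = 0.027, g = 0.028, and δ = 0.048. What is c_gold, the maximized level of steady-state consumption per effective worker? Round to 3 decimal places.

n + g + δ = 0.027 + 0.028 + 0.048 = 0.103.
Setting f'(k) = n+g+δ gives 0.48·k^(0.48−1) = 0.103, hence k_gold = (0.48/0.103)^(1/0.52) ≈ 19.2927.
y_gold = 19.2927^0.48 ≈ 4.1399.
c_gold = y_gold − (n+g+δ)·k_gold = 4.1399 − 0.103·19.2927 ≈ 2.1527.

c_gold ≈ 2.153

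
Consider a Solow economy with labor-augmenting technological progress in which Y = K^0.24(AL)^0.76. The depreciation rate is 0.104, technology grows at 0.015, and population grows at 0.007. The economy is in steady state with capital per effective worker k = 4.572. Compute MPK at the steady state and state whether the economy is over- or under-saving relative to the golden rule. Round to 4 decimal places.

over-saving; MPK ≈ 0.0756

n + g + δ = 0.007 + 0.015 + 0.104 = 0.126.
MPK = 0.24·k^(0.24−1) = 0.24·4.572^(-0.76) ≈ 0.0756.
MPK < 0.126, so the economy is dynamically inefficient (over-saving).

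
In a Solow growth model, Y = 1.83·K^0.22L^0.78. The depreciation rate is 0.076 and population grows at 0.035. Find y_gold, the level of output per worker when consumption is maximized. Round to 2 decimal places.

The effective depreciation rate is n + δ = 0.035 + 0.076 = 0.111.
Golden rule sets MPK = n+δ: 0.22·1.83·k^(0.22−1) = 0.111, so k_gold = (0.22·1.83/0.111)^(1/0.78) ≈ 5.2164.
Output: y_gold = 1.83·k_gold^0.22 = 1.83·5.2164^0.22 ≈ 2.6319.

y_gold ≈ 2.63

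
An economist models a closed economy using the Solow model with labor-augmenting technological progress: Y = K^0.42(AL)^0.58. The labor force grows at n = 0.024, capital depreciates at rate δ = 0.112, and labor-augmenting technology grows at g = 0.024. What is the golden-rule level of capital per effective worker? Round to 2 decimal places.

The effective depreciation rate is n + g + δ = 0.024 + 0.024 + 0.112 = 0.16.
Golden rule sets MPK = n+g+δ: 0.42·k^(0.42−1) = 0.16, so k_gold = (0.42/0.16)^(1/0.58) ≈ 5.2800.

k_gold ≈ 5.28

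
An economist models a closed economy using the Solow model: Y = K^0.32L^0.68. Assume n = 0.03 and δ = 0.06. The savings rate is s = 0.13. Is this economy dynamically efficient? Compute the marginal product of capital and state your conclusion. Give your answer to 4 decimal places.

dynamically efficient; MPK ≈ 0.2215

The effective depreciation rate is n + δ = 0.03 + 0.06 = 0.09.
Steady-state k*: s·k^0.32 = 0.09·k gives k* = (0.13/0.09)^(1/0.68) ≈ 1.7173.
MPK = 0.32·1.7173^(-0.68) ≈ 0.2215.
MPK > n+δ = 0.09, so the economy is dynamically efficient (under-saving).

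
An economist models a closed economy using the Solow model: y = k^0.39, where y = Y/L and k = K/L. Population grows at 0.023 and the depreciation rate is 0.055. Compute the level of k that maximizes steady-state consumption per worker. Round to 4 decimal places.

The effective depreciation rate is n + δ = 0.023 + 0.055 = 0.078.
Maximizing c = f(k) − (n+δ)·k gives f'(k) = n+δ, i.e. 0.39·k^(0.39−1) = 0.078, so k_gold = (0.39/0.078)^(1/0.61) ≈ 13.9911.

k_gold ≈ 13.9911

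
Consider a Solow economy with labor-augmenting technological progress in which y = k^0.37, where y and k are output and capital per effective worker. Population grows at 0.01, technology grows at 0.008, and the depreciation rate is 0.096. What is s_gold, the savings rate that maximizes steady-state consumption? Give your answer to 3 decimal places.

The effective depreciation rate is n + g + δ = 0.01 + 0.008 + 0.096 = 0.114.
At the golden rule MPK = n+g+δ, and in any Cobb-Douglas steady state s = (n+g+δ)·k/y = MPK·k/y = capital's share 0.37.

s_gold = 0.370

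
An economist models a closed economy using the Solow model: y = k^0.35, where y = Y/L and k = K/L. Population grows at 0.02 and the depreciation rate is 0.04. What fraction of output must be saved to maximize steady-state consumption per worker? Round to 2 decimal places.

s_gold = 0.35

The effective depreciation rate is n + δ = 0.02 + 0.04 = 0.06.
At the golden rule MPK = n+δ, and in any Cobb-Douglas steady state s = (n+δ)·k/y = MPK·k/y = capital's share 0.35.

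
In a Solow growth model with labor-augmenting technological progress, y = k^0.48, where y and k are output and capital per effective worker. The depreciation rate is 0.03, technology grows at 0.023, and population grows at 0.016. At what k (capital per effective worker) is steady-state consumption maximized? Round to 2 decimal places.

k_gold ≈ 41.69

Capital per effective worker breaks even when investment replaces (n + g + δ)·k; here n + g + δ = 0.069.
Maximizing c = f(k) − (n+g+δ)·k gives f'(k) = n+g+δ, i.e. 0.48·k^(0.48−1) = 0.069, so k_gold = (0.48/0.069)^(1/0.52) ≈ 41.6855.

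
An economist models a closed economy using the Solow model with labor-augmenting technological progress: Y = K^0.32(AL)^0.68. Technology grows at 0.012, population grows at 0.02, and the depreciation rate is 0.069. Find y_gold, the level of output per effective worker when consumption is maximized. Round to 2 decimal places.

n + g + δ = 0.02 + 0.012 + 0.069 = 0.101.
At the golden rule the marginal product of capital equals n+g+δ: 0.32·k^(0.32−1) = 0.101. Solving, k_gold = (0.32/0.101)^(1/0.68) ≈ 5.4515.
Output: y_gold = k_gold^0.32 = 5.4515^0.32 ≈ 1.7206.

y_gold ≈ 1.72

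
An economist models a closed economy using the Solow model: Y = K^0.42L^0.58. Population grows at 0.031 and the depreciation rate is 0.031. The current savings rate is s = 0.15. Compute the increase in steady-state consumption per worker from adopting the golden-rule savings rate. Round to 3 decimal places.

Δc ≈ 0.706

Capital per worker breaks even when investment replaces (n + δ)·k; here n + δ = 0.062.
Current steady state (s = 0.15): k* = (0.15/0.062)^(1/0.58) ≈ 4.5872, y* = 4.5872^0.42 ≈ 1.8961, c* = (1−0.15)·1.8961 ≈ 1.6116.
Maximizing c = f(k) − (n+δ)·k gives f'(k) = n+δ, i.e. 0.42·k^(0.42−1) = 0.062, so k_gold = (0.42/0.062)^(1/0.58) ≈ 27.0715.
y_gold = 27.0715^0.42 ≈ 3.9963, c_gold = y_gold − 0.062·k_gold ≈ 2.3178.
Gain: Δc = 2.3178 − 1.6116 ≈ 0.7062.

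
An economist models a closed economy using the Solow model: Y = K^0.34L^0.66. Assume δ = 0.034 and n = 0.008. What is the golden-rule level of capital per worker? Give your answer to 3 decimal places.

Capital per worker breaks even when investment replaces (n + δ)·k; here n + δ = 0.042.
Maximizing c = f(k) − (n+δ)·k gives f'(k) = n+δ, i.e. 0.34·k^(0.34−1) = 0.042, so k_gold = (0.34/0.042)^(1/0.66) ≈ 23.7742.

k_gold ≈ 23.774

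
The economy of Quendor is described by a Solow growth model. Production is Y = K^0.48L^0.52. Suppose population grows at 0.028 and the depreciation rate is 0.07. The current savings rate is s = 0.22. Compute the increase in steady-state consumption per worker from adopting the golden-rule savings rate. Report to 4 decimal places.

Δc ≈ 0.6085

Capital per worker breaks even when investment replaces (n + δ)·k; here n + δ = 0.098.
Current steady state (s = 0.22): k* = (0.22/0.098)^(1/0.52) ≈ 4.7356, y* = 4.7356^0.48 ≈ 2.1095, c* = (1−0.22)·2.1095 ≈ 1.6454.
At the golden rule the marginal product of capital equals n+δ: 0.48·k^(0.48−1) = 0.098. Solving, k_gold = (0.48/0.098)^(1/0.52) ≈ 21.2301.
y_gold = 21.2301^0.48 ≈ 4.3345, c_gold = y_gold − 0.098·k_gold ≈ 2.2539.
Gain: Δc = 2.2539 − 1.6454 ≈ 0.6085.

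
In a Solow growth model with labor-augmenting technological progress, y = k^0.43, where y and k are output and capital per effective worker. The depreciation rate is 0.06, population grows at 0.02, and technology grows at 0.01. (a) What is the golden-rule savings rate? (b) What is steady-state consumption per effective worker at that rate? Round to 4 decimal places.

n + g + δ = 0.02 + 0.01 + 0.06 = 0.09.
For Cobb-Douglas, s_gold equals capital's share: s_gold = 0.43.
Setting f'(k) = n+g+δ gives 0.43·k^(0.43−1) = 0.09, hence k_gold = (0.43/0.09)^(1/0.57) ≈ 15.5462.
y_gold = 15.5462^0.43 ≈ 3.2539; c_gold = (1−0.43)·y_gold ≈ 1.8547.

(a) s_gold = 0.4300; (b) c_gold ≈ 1.8547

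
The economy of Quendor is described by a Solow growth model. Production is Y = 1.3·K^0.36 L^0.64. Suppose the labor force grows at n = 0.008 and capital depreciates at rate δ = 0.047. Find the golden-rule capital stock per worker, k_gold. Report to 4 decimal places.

k_gold ≈ 28.3754

The effective depreciation rate is n + δ = 0.008 + 0.047 = 0.055.
Golden rule sets MPK = n+δ: 0.36·1.3·k^(0.36−1) = 0.055, so k_gold = (0.36·1.3/0.055)^(1/0.64) ≈ 28.3754.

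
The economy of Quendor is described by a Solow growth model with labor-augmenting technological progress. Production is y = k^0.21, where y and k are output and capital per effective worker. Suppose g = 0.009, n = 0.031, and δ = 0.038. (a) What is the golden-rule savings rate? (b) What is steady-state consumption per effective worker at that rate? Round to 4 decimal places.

(a) s_gold = 0.2100; (b) c_gold ≈ 1.0279

Break-even investment rate: n + g + δ = 0.031 + 0.009 + 0.038 = 0.078.
For Cobb-Douglas, s_gold equals capital's share: s_gold = 0.21.
Golden rule sets MPK = n+g+δ: 0.21·k^(0.21−1) = 0.078, so k_gold = (0.21/0.078)^(1/0.79) ≈ 3.5032.
y_gold = 3.5032^0.21 ≈ 1.3012; c_gold = (1−0.21)·y_gold ≈ 1.0279.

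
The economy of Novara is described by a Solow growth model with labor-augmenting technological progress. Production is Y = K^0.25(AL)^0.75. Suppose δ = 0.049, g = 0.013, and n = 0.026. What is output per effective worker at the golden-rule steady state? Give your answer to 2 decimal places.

n + g + δ = 0.026 + 0.013 + 0.049 = 0.088.
Maximizing c = f(k) − (n+g+δ)·k gives f'(k) = n+g+δ, i.e. 0.25·k^(0.25−1) = 0.088, so k_gold = (0.25/0.088)^(1/0.75) ≈ 4.0236.
Output: y_gold = k_gold^0.25 = 4.0236^0.25 ≈ 1.4163.

y_gold ≈ 1.42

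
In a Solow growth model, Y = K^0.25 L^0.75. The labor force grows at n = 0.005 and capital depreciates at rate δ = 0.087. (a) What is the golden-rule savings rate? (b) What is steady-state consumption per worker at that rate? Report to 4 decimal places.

(a) s_gold = 0.2500; (b) c_gold ≈ 1.0466

Break-even investment rate: n + δ = 0.005 + 0.087 = 0.092.
For Cobb-Douglas, s_gold equals capital's share: s_gold = 0.25.
Golden rule sets MPK = n+δ: 0.25·k^(0.25−1) = 0.092, so k_gold = (0.25/0.092)^(1/0.75) ≈ 3.7920.
y_gold = 3.7920^0.25 ≈ 1.3955; c_gold = (1−0.25)·y_gold ≈ 1.0466.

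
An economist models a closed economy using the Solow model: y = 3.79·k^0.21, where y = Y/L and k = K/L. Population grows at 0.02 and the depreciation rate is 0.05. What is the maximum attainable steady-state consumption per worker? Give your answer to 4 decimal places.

c_gold ≈ 5.7136

Break-even investment rate: n + δ = 0.02 + 0.05 = 0.07.
Maximizing c = f(k) − (n+δ)·k gives f'(k) = n+δ, i.e. 0.21·3.79·k^(0.21−1) = 0.07, so k_gold = (0.21·3.79/0.07)^(1/0.79) ≈ 21.6973.
y_gold = 3.79·21.6973^0.21 ≈ 7.2324.
c_gold = y_gold − (n+δ)·k_gold = 7.2324 − 0.07·21.6973 ≈ 5.7136.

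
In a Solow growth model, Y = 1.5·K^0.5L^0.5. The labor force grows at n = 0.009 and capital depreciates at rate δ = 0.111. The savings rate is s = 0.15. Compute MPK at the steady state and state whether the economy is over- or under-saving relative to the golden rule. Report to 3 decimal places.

under-saving; MPK ≈ 0.400

The effective depreciation rate is n + δ = 0.009 + 0.111 = 0.12.
Steady-state k*: s·A·k^0.5 = 0.12·k gives k* = (0.15·1.5/0.12)^(1/0.5) ≈ 3.5156.
MPK = 0.5·1.5·3.5156^(-0.5) ≈ 0.4000.
MPK > n+δ = 0.12, so the economy is dynamically efficient (under-saving).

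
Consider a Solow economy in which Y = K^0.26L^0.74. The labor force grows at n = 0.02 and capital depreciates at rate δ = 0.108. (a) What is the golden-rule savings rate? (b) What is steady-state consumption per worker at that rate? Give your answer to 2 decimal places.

Break-even investment rate: n + δ = 0.02 + 0.108 = 0.128.
For Cobb-Douglas, s_gold equals capital's share: s_gold = 0.26.
At the golden rule the marginal product of capital equals n+δ: 0.26·k^(0.26−1) = 0.128. Solving, k_gold = (0.26/0.128)^(1/0.74) ≈ 2.6055.
y_gold = 2.6055^0.26 ≈ 1.2827; c_gold = (1−0.26)·y_gold ≈ 0.9492.

(a) s_gold = 0.26; (b) c_gold ≈ 0.95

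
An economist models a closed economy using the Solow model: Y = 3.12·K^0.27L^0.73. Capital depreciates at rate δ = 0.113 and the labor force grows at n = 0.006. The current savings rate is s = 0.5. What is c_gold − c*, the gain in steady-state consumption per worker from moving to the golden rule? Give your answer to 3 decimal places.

Capital per worker breaks even when investment replaces (n + δ)·k; here n + δ = 0.119.
Current steady state (s = 0.5): k* = (0.5·3.12/0.119)^(1/0.73) ≈ 33.9569, y* = 3.12·33.9569^0.27 ≈ 8.0817, c* = (1−0.5)·8.0817 ≈ 4.0409.
Golden rule sets MPK = n+δ: 0.27·3.12·k^(0.27−1) = 0.119, so k_gold = (0.27·3.12/0.119)^(1/0.73) ≈ 14.5997.
y_gold = 3.12·14.5997^0.27 ≈ 6.4347, c_gold = y_gold − 0.119·k_gold ≈ 4.6973.
Gain: Δc = 4.6973 − 4.0409 ≈ 0.6564.

Δc ≈ 0.656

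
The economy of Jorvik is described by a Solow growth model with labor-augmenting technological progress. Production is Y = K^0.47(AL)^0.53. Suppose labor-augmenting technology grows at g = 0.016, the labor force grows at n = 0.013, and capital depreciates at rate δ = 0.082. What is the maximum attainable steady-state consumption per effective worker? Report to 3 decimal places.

The effective depreciation rate is n + g + δ = 0.013 + 0.016 + 0.082 = 0.111.
Setting f'(k) = n+g+δ gives 0.47·k^(0.47−1) = 0.111, hence k_gold = (0.47/0.111)^(1/0.53) ≈ 15.2263.
y_gold = 15.2263^0.47 ≈ 3.5960.
c_gold = y_gold − (n+g+δ)·k_gold = 3.5960 − 0.111·15.2263 ≈ 1.9059.

c_gold ≈ 1.906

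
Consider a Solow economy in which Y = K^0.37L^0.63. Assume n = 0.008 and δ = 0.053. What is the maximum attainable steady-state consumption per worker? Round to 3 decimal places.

c_gold ≈ 1.816

Capital per worker breaks even when investment replaces (n + δ)·k; here n + δ = 0.061.
Maximizing c = f(k) − (n+δ)·k gives f'(k) = n+δ, i.e. 0.37·k^(0.37−1) = 0.061, so k_gold = (0.37/0.061)^(1/0.63) ≈ 17.4845.
y_gold = 17.4845^0.37 ≈ 2.8826.
c_gold = y_gold − (n+δ)·k_gold = 2.8826 − 0.061·17.4845 ≈ 1.8160.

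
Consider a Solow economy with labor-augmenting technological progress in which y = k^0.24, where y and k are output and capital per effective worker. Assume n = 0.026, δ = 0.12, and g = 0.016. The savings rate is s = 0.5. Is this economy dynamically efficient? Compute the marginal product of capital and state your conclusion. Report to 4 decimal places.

The effective depreciation rate is n + g + δ = 0.026 + 0.016 + 0.12 = 0.162.
Steady-state k*: s·k^0.24 = 0.162·k gives k* = (0.5/0.162)^(1/0.76) ≈ 4.4057.
MPK = 0.24·4.4057^(-0.76) ≈ 0.0778.
MPK < n+g+δ = 0.162, so the economy is dynamically inefficient (over-saving).

dynamically inefficient; MPK ≈ 0.0778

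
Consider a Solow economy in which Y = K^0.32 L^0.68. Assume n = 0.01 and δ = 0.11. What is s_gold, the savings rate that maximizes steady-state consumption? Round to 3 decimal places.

Break-even investment rate: n + δ = 0.01 + 0.11 = 0.12.
At the golden rule MPK = n+δ, and in any Cobb-Douglas steady state s = (n+δ)·k/y = MPK·k/y = capital's share 0.32.

s_gold = 0.320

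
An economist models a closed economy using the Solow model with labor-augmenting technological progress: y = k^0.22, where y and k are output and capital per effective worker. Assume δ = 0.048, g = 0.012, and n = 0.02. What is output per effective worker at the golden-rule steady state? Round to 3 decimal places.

n + g + δ = 0.02 + 0.012 + 0.048 = 0.08.
Maximizing c = f(k) − (n+g+δ)·k gives f'(k) = n+g+δ, i.e. 0.22·k^(0.22−1) = 0.08, so k_gold = (0.22/0.08)^(1/0.78) ≈ 3.6580.
Output: y_gold = k_gold^0.22 = 3.6580^0.22 ≈ 1.3302.

y_gold ≈ 1.330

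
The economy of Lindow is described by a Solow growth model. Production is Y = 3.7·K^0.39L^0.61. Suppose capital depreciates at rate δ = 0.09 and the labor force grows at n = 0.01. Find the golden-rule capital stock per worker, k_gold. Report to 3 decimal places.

Break-even investment rate: n + δ = 0.01 + 0.09 = 0.1.
Setting f'(k) = n+δ gives 0.39·3.7·k^(0.39−1) = 0.1, hence k_gold = (0.39·3.7/0.1)^(1/0.61) ≈ 79.5127.

k_gold ≈ 79.513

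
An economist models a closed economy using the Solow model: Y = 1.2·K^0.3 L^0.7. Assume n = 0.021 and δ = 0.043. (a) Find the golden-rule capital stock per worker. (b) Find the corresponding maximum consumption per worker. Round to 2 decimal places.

Break-even investment rate: n + δ = 0.021 + 0.043 = 0.064.
Setting f'(k) = n+δ gives 0.3·1.2·k^(0.3−1) = 0.064, hence k_gold = (0.3·1.2/0.064)^(1/0.7) ≈ 11.7924.
y_gold = 1.2·11.7924^0.3 ≈ 2.5157; c_gold = y_gold − 0.064·k_gold ≈ 1.7610.

(a) k_gold ≈ 11.79; (b) c_gold ≈ 1.76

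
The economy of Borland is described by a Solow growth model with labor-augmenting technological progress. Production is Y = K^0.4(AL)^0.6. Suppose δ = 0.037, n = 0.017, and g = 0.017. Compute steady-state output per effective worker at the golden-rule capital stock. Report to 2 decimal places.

y_gold ≈ 3.17

The effective depreciation rate is n + g + δ = 0.017 + 0.017 + 0.037 = 0.071.
At the golden rule the marginal product of capital equals n+g+δ: 0.4·k^(0.4−1) = 0.071. Solving, k_gold = (0.4/0.071)^(1/0.6) ≈ 17.8376.
Output: y_gold = k_gold^0.4 = 17.8376^0.4 ≈ 3.1662.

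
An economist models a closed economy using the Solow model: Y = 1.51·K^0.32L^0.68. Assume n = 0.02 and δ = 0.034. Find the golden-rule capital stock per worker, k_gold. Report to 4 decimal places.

k_gold ≈ 25.0962

Capital per worker breaks even when investment replaces (n + δ)·k; here n + δ = 0.054.
Golden rule sets MPK = n+δ: 0.32·1.51·k^(0.32−1) = 0.054, so k_gold = (0.32·1.51/0.054)^(1/0.68) ≈ 25.0962.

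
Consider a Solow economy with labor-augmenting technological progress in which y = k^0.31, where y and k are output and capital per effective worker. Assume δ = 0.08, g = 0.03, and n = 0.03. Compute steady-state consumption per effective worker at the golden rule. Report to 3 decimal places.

c_gold ≈ 0.986

The effective depreciation rate is n + g + δ = 0.03 + 0.03 + 0.08 = 0.14.
At the golden rule the marginal product of capital equals n+g+δ: 0.31·k^(0.31−1) = 0.14. Solving, k_gold = (0.31/0.14)^(1/0.69) ≈ 3.1647.
y_gold = 3.1647^0.31 ≈ 1.4292.
c_gold = y_gold − (n+g+δ)·k_gold = 1.4292 − 0.14·3.1647 ≈ 0.9862.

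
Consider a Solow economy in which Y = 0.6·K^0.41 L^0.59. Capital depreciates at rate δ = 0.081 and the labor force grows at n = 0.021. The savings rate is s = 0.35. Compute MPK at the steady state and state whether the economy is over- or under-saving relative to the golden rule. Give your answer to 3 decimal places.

The effective depreciation rate is n + δ = 0.021 + 0.081 = 0.102.
Steady-state k*: s·A·k^0.41 = 0.102·k gives k* = (0.35·0.6/0.102)^(1/0.59) ≈ 3.4006.
MPK = 0.41·0.6·3.4006^(-0.59) ≈ 0.1195.
MPK > n+δ = 0.102, so the economy is dynamically efficient (under-saving).

under-saving; MPK ≈ 0.119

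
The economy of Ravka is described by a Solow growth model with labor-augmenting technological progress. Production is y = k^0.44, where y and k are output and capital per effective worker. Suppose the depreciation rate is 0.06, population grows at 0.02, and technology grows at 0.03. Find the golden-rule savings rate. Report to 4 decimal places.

s_gold = 0.4400

Capital per effective worker breaks even when investment replaces (n + g + δ)·k; here n + g + δ = 0.11.
At the golden rule MPK = n+g+δ, and in any Cobb-Douglas steady state s = (n+g+δ)·k/y = MPK·k/y = capital's share 0.44.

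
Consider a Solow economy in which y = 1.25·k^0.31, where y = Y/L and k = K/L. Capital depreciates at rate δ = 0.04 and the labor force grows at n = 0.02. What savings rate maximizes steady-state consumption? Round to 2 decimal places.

Capital per worker breaks even when investment replaces (n + δ)·k; here n + δ = 0.06.
At the golden rule MPK = n+δ, and in any Cobb-Douglas steady state s = (n+δ)·k/y = MPK·k/y = capital's share 0.31.

s_gold = 0.31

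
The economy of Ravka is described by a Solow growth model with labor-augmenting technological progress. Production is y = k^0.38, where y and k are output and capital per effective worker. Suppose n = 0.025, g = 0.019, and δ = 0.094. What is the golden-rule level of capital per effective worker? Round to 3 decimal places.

n + g + δ = 0.025 + 0.019 + 0.094 = 0.138.
At the golden rule the marginal product of capital equals n+g+δ: 0.38·k^(0.38−1) = 0.138. Solving, k_gold = (0.38/0.138)^(1/0.62) ≈ 5.1230.

k_gold ≈ 5.123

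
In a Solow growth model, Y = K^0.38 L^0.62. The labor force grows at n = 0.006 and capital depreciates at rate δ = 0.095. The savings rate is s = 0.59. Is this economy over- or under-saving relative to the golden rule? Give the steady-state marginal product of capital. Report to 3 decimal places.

The effective depreciation rate is n + δ = 0.006 + 0.095 = 0.101.
Steady-state k*: s·k^0.38 = 0.101·k gives k* = (0.59/0.101)^(1/0.62) ≈ 17.2322.
MPK = 0.38·17.2322^(-0.62) ≈ 0.0651.
MPK < n+δ = 0.101, so the economy is dynamically inefficient (over-saving).

over-saving; MPK ≈ 0.065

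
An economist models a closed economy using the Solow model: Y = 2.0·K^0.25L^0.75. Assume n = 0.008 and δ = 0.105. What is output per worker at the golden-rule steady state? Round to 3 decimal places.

y_gold ≈ 3.283

n + δ = 0.008 + 0.105 = 0.113.
At the golden rule the marginal product of capital equals n+δ: 0.25·2.0·k^(0.25−1) = 0.113. Solving, k_gold = (0.25·2.0/0.113)^(1/0.75) ≈ 7.2642.
Output: y_gold = 2.0·k_gold^0.25 = 2.0·7.2642^0.25 ≈ 3.2834.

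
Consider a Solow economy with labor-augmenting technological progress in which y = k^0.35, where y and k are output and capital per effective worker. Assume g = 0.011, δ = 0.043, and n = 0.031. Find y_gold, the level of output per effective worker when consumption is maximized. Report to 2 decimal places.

y_gold ≈ 2.14

Break-even investment rate: n + g + δ = 0.031 + 0.011 + 0.043 = 0.085.
Setting f'(k) = n+g+δ gives 0.35·k^(0.35−1) = 0.085, hence k_gold = (0.35/0.085)^(1/0.65) ≈ 8.8230.
Output: y_gold = k_gold^0.35 = 8.8230^0.35 ≈ 2.1427.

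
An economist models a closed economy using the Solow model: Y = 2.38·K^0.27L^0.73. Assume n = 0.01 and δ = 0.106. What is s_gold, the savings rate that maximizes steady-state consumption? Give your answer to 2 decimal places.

s_gold = 0.27

The effective depreciation rate is n + δ = 0.01 + 0.106 = 0.116.
At the golden rule MPK = n+δ, and in any Cobb-Douglas steady state s = (n+δ)·k/y = MPK·k/y = capital's share 0.27.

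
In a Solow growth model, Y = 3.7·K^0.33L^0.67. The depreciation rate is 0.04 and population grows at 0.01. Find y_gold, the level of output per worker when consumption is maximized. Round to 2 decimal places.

y_gold ≈ 17.85

Capital per worker breaks even when investment replaces (n + δ)·k; here n + δ = 0.05.
Maximizing c = f(k) − (n+δ)·k gives f'(k) = n+δ, i.e. 0.33·3.7·k^(0.33−1) = 0.05, so k_gold = (0.33·3.7/0.05)^(1/0.67) ≈ 117.8317.
Output: y_gold = 3.7·k_gold^0.33 = 3.7·117.8317^0.33 ≈ 17.8533.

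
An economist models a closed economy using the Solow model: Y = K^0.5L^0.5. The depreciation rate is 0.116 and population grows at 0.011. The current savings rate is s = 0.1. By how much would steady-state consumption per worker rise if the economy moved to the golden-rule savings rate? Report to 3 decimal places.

Δc ≈ 1.260

Capital per worker breaks even when investment replaces (n + δ)·k; here n + δ = 0.127.
Current steady state (s = 0.1): k* = (0.1/0.127)^(1/0.5) ≈ 0.6200, y* = 0.6200^0.5 ≈ 0.7874, c* = (1−0.1)·0.7874 ≈ 0.7087.
At the golden rule the marginal product of capital equals n+δ: 0.5·k^(0.5−1) = 0.127. Solving, k_gold = (0.5/0.127)^(1/0.5) ≈ 15.5000.
y_gold = 15.5000^0.5 ≈ 3.9370, c_gold = y_gold − 0.127·k_gold ≈ 1.9685.
Gain: Δc = 1.9685 − 0.7087 ≈ 1.2598.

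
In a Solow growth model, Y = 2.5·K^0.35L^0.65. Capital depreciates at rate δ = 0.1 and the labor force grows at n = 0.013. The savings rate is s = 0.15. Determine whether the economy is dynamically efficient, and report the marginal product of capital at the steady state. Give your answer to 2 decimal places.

dynamically efficient; MPK ≈ 0.26

Break-even investment rate: n + δ = 0.013 + 0.1 = 0.113.
Steady-state k*: s·A·k^0.35 = 0.113·k gives k* = (0.15·2.5/0.113)^(1/0.65) ≈ 6.3309.
MPK = 0.35·2.5·6.3309^(-0.65) ≈ 0.2637.
MPK > n+δ = 0.113, so the economy is dynamically efficient (under-saving).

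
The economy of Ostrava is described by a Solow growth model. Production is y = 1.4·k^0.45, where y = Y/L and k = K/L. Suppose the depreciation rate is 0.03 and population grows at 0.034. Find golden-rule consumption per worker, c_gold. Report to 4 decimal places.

The effective depreciation rate is n + δ = 0.034 + 0.03 = 0.064.
Maximizing c = f(k) − (n+δ)·k gives f'(k) = n+δ, i.e. 0.45·1.4·k^(0.45−1) = 0.064, so k_gold = (0.45·1.4/0.064)^(1/0.55) ≈ 63.9362.
y_gold = 1.4·63.9362^0.45 ≈ 9.0931.
c_gold = y_gold − (n+δ)·k_gold = 9.0931 − 0.064·63.9362 ≈ 5.0012.

c_gold ≈ 5.0012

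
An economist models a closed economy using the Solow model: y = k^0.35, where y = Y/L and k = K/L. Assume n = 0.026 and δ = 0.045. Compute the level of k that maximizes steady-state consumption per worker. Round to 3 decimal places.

k_gold ≈ 11.638

n + δ = 0.026 + 0.045 = 0.071.
Maximizing c = f(k) − (n+δ)·k gives f'(k) = n+δ, i.e. 0.35·k^(0.35−1) = 0.071, so k_gold = (0.35/0.071)^(1/0.65) ≈ 11.6375.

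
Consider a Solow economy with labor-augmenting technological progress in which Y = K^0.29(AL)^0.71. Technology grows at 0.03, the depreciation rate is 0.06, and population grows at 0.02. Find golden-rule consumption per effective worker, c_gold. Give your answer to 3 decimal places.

c_gold ≈ 1.055

Break-even investment rate: n + g + δ = 0.02 + 0.03 + 0.06 = 0.11.
At the golden rule the marginal product of capital equals n+g+δ: 0.29·k^(0.29−1) = 0.11. Solving, k_gold = (0.29/0.11)^(1/0.71) ≈ 3.9171.
y_gold = 3.9171^0.29 ≈ 1.4858.
c_gold = y_gold − (n+g+δ)·k_gold = 1.4858 − 0.11·3.9171 ≈ 1.0549.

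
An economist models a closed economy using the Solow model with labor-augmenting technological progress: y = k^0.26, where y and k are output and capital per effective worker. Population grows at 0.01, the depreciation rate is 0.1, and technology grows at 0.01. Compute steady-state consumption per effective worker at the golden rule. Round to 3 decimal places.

The effective depreciation rate is n + g + δ = 0.01 + 0.01 + 0.1 = 0.12.
Golden rule sets MPK = n+g+δ: 0.26·k^(0.26−1) = 0.12, so k_gold = (0.26/0.12)^(1/0.74) ≈ 2.8430.
y_gold = 2.8430^0.26 ≈ 1.3121.
c_gold = y_gold − (n+g+δ)·k_gold = 1.3121 − 0.12·2.8430 ≈ 0.9710.

c_gold ≈ 0.971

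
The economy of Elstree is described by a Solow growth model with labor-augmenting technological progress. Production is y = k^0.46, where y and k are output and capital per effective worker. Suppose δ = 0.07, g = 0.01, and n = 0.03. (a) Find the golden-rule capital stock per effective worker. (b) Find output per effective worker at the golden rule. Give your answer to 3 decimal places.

(a) k_gold ≈ 14.147; (b) y_gold ≈ 3.383

Capital per effective worker breaks even when investment replaces (n + g + δ)·k; here n + g + δ = 0.11.
Setting f'(k) = n+g+δ gives 0.46·k^(0.46−1) = 0.11, hence k_gold = (0.46/0.11)^(1/0.54) ≈ 14.1474.
y_gold = 14.1474^0.46 ≈ 3.3831.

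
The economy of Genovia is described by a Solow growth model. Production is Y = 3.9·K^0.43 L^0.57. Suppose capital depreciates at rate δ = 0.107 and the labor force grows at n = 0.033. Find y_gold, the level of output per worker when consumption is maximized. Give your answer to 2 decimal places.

y_gold ≈ 25.39

Break-even investment rate: n + δ = 0.033 + 0.107 = 0.14.
Golden rule sets MPK = n+δ: 0.43·3.9·k^(0.43−1) = 0.14, so k_gold = (0.43·3.9/0.14)^(1/0.57) ≈ 77.9720.
Output: y_gold = 3.9·k_gold^0.43 = 3.9·77.9720^0.43 ≈ 25.3862.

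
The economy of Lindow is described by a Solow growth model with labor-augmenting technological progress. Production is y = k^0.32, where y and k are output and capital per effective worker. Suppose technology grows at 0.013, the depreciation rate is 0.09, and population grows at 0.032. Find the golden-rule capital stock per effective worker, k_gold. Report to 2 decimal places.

k_gold ≈ 3.56

Capital per effective worker breaks even when investment replaces (n + g + δ)·k; here n + g + δ = 0.135.
Setting f'(k) = n+g+δ gives 0.32·k^(0.32−1) = 0.135, hence k_gold = (0.32/0.135)^(1/0.68) ≈ 3.5580.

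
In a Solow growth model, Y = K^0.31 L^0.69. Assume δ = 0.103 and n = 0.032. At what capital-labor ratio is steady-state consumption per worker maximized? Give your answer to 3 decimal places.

Break-even investment rate: n + δ = 0.032 + 0.103 = 0.135.
Golden rule sets MPK = n+δ: 0.31·k^(0.31−1) = 0.135, so k_gold = (0.31/0.135)^(1/0.69) ≈ 3.3360.

k_gold ≈ 3.336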